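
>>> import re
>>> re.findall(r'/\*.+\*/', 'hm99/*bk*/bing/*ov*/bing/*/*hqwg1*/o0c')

['/*bk*/bing/*ov*/bing/*/*hqwg1*/']

Walking the string: at [4:35] → '/*bk*/bing/*ov*/bing/*/*hqwg1*/'.
No capturing groups, so `findall` returns the 1 full match string.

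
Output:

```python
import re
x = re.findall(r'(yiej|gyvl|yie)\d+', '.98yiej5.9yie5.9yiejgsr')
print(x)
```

One capturing group, so `findall` returns just the captured substring from each match — 2 in all.

['yiej', 'yie']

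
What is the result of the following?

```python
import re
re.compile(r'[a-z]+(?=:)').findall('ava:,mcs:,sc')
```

['ava', 'mcs']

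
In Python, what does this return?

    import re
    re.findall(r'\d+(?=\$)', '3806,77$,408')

['77']

Lookahead/lookbehind check context without consuming it, so the matched span excludes the asserted characters.
Walking the string: at [5:7] → '77'.
Since nothing is captured, `findall` lists the 1 matched substring directly.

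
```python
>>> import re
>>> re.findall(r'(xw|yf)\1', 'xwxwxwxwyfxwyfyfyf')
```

['xw', 'xw', 'yf']

A backreference is literal: `\1` must see the identical characters the first group matched.
Because there's exactly one group, `findall` drops the full match and keeps group 1 from each hit.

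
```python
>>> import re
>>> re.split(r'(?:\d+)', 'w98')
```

['w', '']

Pattern: one or more of a digit (non-capturing group).
The string is cut at each match, leaving 2 pieces.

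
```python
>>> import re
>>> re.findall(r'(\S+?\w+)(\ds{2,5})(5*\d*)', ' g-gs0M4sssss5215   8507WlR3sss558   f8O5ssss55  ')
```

Pattern: one or more of a non-whitespace character (lazy), then one or more of a word character (captured); then a digit, then 2 to 5 of the literal 's' (captured); then zero or more of a literal '5', then zero or more of a digit (captured).
Matches: at [1:17] match 'g-gs0M4sssss5215', groups = ('g-gs0M', '4sssss', '5215'); at [20:34] match '8507WlR3sss558', groups = ('8507WlR', '3sss', '558'); at [37:47] match 'f8O5ssss55', groups = ('f8O', '5ssss', '55').
With 3 capturing groups, `findall` returns a 3-tuple per match.

[('g-gs0M', '4sssss', '5215'), ('8507WlR', '3sss', '558'), ('f8O', '5ssss', '55')]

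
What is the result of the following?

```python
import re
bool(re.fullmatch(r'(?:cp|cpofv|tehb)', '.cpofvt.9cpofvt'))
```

`re.fullmatch` requires the pattern to consume the entire string.
Here there's no way to consume every character, so the call returns None, and `bool(None)` is False.

False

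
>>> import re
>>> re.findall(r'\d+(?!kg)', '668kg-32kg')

['66', '3']

Because the assertion is negative and zero-width, positions next to the forbidden text are skipped.
`findall` yields the raw match text (2 of them) because the pattern has no groups.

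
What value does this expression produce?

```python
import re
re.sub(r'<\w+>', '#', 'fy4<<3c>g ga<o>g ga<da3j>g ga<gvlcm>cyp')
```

Matches: at [4:8] → '<3c>'; at [12:15] → '<o>'; at [19:25] → '<da3j>'; at [29:36] → '<gvlcm>'.
Every occurrence is swapped for '#'.

'fy4<#g ga#g ga#g ga#cyp'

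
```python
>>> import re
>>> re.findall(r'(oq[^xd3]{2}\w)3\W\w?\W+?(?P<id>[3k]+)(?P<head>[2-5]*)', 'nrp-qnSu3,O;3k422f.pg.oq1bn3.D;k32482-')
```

[('oq1bn', 'k3', '24')]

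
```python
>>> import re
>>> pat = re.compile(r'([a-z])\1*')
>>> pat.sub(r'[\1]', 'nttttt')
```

`\1` is not a pattern — it's the concrete string captured by group 1, re-applied verbatim.
Matches: at [0:1] → 'n'; at [1:6] → 'ttttt'.
Each match is replaced using the text its own group 1 captured.

'[n][t]'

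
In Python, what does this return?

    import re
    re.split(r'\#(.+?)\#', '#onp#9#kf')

['', 'onp', '9#kf']

The `?` after the quantifier makes it lazy — it takes as little as possible before letting the rest of the pattern try.
Matches to split on: at [0:5] → '#onp#'.
Because the pattern has a capturing group, `split` also inserts each captured text between the pieces.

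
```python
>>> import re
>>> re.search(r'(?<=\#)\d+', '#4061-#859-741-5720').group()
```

Because the assertion is zero-width, the text it checks is not consumed and won't appear in the result.
`re.search` scans for the first position where the pattern succeeds.
The match spans [1:5] → '4061'.

'4061'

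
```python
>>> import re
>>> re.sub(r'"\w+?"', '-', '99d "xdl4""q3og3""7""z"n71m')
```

Matches: at [4:10] → '"xdl4"'; at [10:17] → '"q3og3"'; at [17:20] → '"7"'; at [20:23] → '"z"'.
`sub` substitutes '-' at each match site.

'99d ----n71m'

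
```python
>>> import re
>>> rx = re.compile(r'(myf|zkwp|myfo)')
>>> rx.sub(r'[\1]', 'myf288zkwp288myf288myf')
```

'[myf]288[zkwp]288[myf]288[myf]'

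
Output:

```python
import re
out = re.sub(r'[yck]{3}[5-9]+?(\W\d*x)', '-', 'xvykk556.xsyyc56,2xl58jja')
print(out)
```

`sub` substitutes '-' at each match site.

xv-s-l58jja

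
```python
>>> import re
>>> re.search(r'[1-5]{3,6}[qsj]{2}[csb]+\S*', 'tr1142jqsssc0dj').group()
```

Pattern: 3 to 6 of a character in [1-5], then exactly 2 of one of [qsj]; then one or more of one of [csb], then zero or more of a non-whitespace character.
`re.search` scans for the first position where the pattern succeeds.
The match spans [2:15] → '1142jqsssc0dj'.

'1142jqsssc0dj'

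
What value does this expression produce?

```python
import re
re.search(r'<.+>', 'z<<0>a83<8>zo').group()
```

'<<0>a83<8>'

The match spans [1:11] → '<<0>a83<8>'.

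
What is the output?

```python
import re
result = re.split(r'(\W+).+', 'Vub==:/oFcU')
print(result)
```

The pattern matches one or more of a non-word character (captured); then one or more of any character.
Matches to split on: at [3:11] → '==:/oFcU'.
With a capturing group present, the delimiter's captured portion is kept in the result list.

['Vub', '==:/', '']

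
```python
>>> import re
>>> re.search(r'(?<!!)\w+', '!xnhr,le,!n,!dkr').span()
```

`(?!…)`/`(?<!…)` only lets a position through if the neighbouring text does NOT match; no characters are consumed.
The match spans [2:5] → 'nhr'.

(2, 5)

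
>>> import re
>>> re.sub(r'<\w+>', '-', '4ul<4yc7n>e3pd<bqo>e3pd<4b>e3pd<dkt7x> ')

Each match is replaced by '-'.

'4ul-e3pd-e3pd-e3pd- '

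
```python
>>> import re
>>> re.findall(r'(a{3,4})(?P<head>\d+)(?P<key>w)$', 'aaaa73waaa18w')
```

[('aaa', '18', 'w')]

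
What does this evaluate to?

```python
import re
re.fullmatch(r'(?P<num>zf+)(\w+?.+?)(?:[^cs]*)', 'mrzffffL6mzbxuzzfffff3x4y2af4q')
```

For `fullmatch`, every character of the input must be accounted for by the pattern.
Here the string isn't matched end-to-end, so the call returns None.

None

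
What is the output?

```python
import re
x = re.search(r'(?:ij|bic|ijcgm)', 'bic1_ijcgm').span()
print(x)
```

(0, 3)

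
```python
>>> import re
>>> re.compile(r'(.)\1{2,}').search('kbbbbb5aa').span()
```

After group 1 captures some text, `\1` only succeeds where that same text appears again.
`search` walks the string left to right and returns the first match it finds.
The match spans [1:6] → 'bbbbb'.
Captured: group 1 = 'b'.

(1, 6)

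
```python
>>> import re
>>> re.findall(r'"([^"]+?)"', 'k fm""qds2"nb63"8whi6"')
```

Matches: at [5:11] match '"qds2"', group 1 = 'qds2'; at [15:22] match '"8whi6"', group 1 = '8whi6'.
Because there's exactly one group, `findall` drops the full match and keeps group 1 from each hit.

['qds2', '8whi6']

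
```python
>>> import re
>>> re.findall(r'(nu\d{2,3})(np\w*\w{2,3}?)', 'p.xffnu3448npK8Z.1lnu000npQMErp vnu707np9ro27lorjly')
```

This matches the literal 'nu', then 2 to 3 of a digit (captured); then the literal 'np', then zero or more of a word character, then 2 to 3 of a word character (lazy) (captured).
Matches: at [19:31] match 'nu000npQMErp', groups = ('nu000', 'npQMErp'); at [33:51] match 'nu707np9ro27lorjly', groups = ('nu707', 'np9ro27lorjly').
`findall` packs the 2 group values into a tuple for every match.

[('nu000', 'npQMErp'), ('nu707', 'np9ro27lorjly')]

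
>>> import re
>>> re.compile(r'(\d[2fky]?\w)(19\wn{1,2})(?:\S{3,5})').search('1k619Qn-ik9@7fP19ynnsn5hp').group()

'1k619Qn-ik9@'

The match spans [0:12] → '1k619Qn-ik9@'.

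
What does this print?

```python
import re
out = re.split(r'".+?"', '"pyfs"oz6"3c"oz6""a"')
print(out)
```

['', 'oz6', 'oz6', '']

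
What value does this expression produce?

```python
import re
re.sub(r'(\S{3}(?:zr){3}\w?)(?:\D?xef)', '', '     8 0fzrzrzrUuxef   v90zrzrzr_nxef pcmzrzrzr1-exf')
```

'     8 0fzrzrzrUuxef    pcmzrzrzr1-exf'

Pattern: exactly 3 of a non-whitespace character, then the literal 'zr' repeated 3 times, then optionally a word character (captured); then optionally a non-digit, then the literal 'xef' (non-capturing group).
`sub` substitutes '' at each match site.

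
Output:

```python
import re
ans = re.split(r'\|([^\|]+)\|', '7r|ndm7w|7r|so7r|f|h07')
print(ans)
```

['7r', 'ndm7w', '7r', 'so7r', 'f|h07']

The group in the pattern means `split` returns the separators' captures alongside the pieces.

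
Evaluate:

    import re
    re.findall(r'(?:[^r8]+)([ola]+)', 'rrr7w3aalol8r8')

The pattern matches one or more of any character except [r8] (non-capturing group); then one or more of one of [ola] (captured).
Scanning left to right: at [3:11] match '7w3aalol', group 1 = 'l'.
Because there's exactly one group, `findall` drops the full match and keeps group 1 from the one hit.

['l']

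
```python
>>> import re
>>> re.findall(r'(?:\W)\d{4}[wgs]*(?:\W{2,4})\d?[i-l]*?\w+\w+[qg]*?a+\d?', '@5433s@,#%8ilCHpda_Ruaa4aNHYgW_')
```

Since nothing is captured, `findall` lists the 1 matched substring directly.

['@5433s@,#%8ilCHpda_Ruaa4a']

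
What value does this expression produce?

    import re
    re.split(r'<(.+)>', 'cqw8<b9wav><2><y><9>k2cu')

['cqw8', 'b9wav><2><y><9', 'k2cu']

Matches to split on: at [4:20] → '<b9wav><2><y><9>'.
With a capturing group present, the delimiter's captured portion is kept in the result list.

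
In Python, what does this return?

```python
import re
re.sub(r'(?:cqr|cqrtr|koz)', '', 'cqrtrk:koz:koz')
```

'trk::'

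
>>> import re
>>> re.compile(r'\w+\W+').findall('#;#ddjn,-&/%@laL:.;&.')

The pattern matches one or more of a word character; then one or more of a non-word character.
Walking the string: at [3:13] → 'ddjn,-&/%@'; at [13:21] → 'laL:.;&.'.
Since nothing is captured, `findall` lists the 2 matched substrings directly.

['ddjn,-&/%@', 'laL:.;&.']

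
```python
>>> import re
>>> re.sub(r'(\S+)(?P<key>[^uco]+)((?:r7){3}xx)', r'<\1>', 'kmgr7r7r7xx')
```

Pattern: one or more of a non-whitespace character (captured); then one or more of any character except [uco] (captured as 'key'); then the literal 'r7' repeated 3 times, then the literal 'xx' (captured).
The replacement refers to a captured group, so each match is rewritten using its own captured text.

'<km>'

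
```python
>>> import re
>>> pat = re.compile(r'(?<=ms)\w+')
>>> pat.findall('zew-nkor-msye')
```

Lookahead/lookbehind check context without consuming it, so the matched span excludes the asserted characters.
Matches: at [11:13] → 'ye'.
No capturing groups, so `findall` returns the 1 full match string.

['ye']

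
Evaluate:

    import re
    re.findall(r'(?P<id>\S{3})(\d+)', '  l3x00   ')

[('l3x', '00')]

The pattern matches exactly 3 of a non-whitespace character (captured as 'id'); then one or more of a digit (captured).
Matches: at [2:7] match 'l3x00', groups = ('l3x', '00').
`findall` packs the 2 group values into a tuple for every match.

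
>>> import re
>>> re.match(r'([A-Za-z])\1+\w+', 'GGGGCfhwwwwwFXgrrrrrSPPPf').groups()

('G',)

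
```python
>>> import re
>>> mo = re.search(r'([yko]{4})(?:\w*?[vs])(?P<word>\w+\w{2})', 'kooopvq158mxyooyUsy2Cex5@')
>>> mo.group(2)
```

'q158mxyooyUsy2Cex5'

This matches exactly 4 of one of [yko] (captured); then zero or more of a word character (lazy), then one of [vs] (non-capturing group); then one or more of a word character, then exactly 2 of a word character (captured as 'word').
Lazy quantifiers expand one character at a time until the remainder of the pattern can match.
`re.search` tries every starting position until one works.
The match spans [0:24] → 'kooopvq158mxyooyUsy2Cex5'.
Captured: group 1 = 'kooo', group 2 = 'q158mxyooyUsy2Cex5'.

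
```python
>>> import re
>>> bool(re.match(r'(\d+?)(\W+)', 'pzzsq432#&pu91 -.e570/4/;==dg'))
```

`re.match` won't scan ahead — the pattern has to work from the very first character.
Here the pattern fails at index 0, so the call returns None, and `bool(None)` is False.

False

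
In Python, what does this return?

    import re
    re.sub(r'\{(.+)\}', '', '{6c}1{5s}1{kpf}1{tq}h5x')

Matches: at [0:20] → '{6c}1{5s}1{kpf}1{tq}'.
`sub` substitutes '' at each match site.

'h5x'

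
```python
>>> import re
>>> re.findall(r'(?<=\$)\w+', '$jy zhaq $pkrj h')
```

['jy', 'pkrj']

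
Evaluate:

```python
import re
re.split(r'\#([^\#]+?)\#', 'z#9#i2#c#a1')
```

['z', '9', 'i2', 'c', 'a1']

Matches to split on: at [1:4] → '#9#'; at [6:9] → '#c#'.
The group in the pattern means `split` returns the separators' captures alongside the pieces.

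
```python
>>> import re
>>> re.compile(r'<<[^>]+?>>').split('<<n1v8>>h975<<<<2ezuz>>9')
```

Each match becomes a cut point; 3 segments remain.

['', 'h975', '9']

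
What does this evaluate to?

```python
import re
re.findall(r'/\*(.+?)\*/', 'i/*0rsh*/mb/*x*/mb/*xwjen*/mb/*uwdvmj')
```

Matches: at [1:9] match '/*0rsh*/', group 1 = '0rsh'; at [11:16] match '/*x*/', group 1 = 'x'; at [18:27] match '/*xwjen*/', group 1 = 'xwjen'.
Because there's exactly one group, `findall` drops the full match and keeps group 1 from each hit.

['0rsh', 'x', 'xwjen']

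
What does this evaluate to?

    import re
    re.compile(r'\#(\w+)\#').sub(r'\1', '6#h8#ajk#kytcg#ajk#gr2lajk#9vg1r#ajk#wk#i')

'6h8ajkkytcgajkgr2lajk9vg1rajkwk#i'

`\1` in the replacement pulls in group 1's text for each match.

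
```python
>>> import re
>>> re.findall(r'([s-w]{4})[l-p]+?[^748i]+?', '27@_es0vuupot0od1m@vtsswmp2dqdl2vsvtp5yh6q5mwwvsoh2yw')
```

['tssw', 'vsvt', 'wwvs']

A `+?`/`*?`/`{m,n}?` starts at its minimum and grows only as far as needed for what follows to match.
One capturing group, so `findall` returns just the captured substring from each match — 3 in all.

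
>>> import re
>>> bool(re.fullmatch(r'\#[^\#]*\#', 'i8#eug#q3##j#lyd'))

`fullmatch` succeeds only if the pattern covers the string from start to end.
Here there's no way to consume every character, so the call returns None, and `bool(None)` is False.

False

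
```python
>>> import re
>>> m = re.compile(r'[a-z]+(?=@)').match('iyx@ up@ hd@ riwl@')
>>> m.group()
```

'iyx'

The `(?=…)`/`(?<=…)` assertion just peeks at neighbouring text; it doesn't advance the match position.
With `match`, the pattern is implicitly anchored at the beginning.
The match spans [0:3] → 'iyx'.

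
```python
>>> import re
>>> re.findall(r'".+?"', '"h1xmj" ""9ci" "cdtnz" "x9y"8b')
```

['"h1xmj"', '""9ci"', '"cdtnz"', '"x9y"']

A non-greedy quantifier consumes as few characters as it can — just enough that the remainder of the pattern still matches from where it stops; whatever follows it matches normally.
Scanning left to right: at [0:7] → '"h1xmj"'; at [8:14] → '""9ci"'; at [15:22] → '"cdtnz"'; at [23:28] → '"x9y"'.
`findall` yields the raw match text (4 of them) because the pattern has no groups.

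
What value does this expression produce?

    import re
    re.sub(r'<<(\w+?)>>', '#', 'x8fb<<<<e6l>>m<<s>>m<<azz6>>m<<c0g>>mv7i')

'x8fb<<#m#m#m#mv7i'

Matches: at [6:13] → '<<e6l>>'; at [14:19] → '<<s>>'; at [20:28] → '<<azz6>>'; at [29:36] → '<<c0g>>'.
Each match is replaced by '#'.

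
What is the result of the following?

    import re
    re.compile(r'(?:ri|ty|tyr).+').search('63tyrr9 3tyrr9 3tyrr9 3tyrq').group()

'tyrr9 3tyrr9 3tyrr9 3tyrq'

Unlike `match`, `search` isn't anchored — it looks for the pattern anywhere in the string.
The match spans [2:27] → 'tyrr9 3tyrr9 3tyrr9 3tyrq'.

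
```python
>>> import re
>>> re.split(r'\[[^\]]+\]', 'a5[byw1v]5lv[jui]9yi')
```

['a5', '5lv', '9yi']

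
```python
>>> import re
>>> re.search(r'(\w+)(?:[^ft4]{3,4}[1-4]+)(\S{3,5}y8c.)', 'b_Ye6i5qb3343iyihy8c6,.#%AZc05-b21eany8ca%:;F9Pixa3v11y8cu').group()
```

'b_Ye6i5qb3343iyihy8c6'

Pattern: one or more of a word character (captured); then 3 to 4 of any character except [ft4], then one or more of a character in [1-4] (non-capturing group); then 3 to 5 of a non-whitespace character, then the literal 'y8c', then any character (captured).
Unlike `match`, `search` isn't anchored — it looks for the pattern anywhere in the string.
The match spans [0:21] → 'b_Ye6i5qb3343iyihy8c6'.
Captured: group 1 = 'b_Ye6i5q', group 2 = 'iyihy8c6'.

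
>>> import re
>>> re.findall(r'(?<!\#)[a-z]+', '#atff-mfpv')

['tff', 'mfpv']

A negative assertion filters positions out without eating any characters.
Matches: at [2:5] → 'tff'; at [6:10] → 'mfpv'.
With no groups in the pattern, `findall` gives back each whole match — 2 here.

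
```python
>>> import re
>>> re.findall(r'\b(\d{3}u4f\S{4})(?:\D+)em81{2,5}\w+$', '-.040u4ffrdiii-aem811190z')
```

Pattern: a word boundary (`\b`, zero-width); then exactly 3 of a digit, then the literal 'u4f', then exactly 4 of a non-whitespace character (captured); then one or more of a non-digit (non-capturing group); then the literal 'em8', then 2 to 5 of the literal '1', then one or more of a word character; then anchored at the end.
Scanning left to right: at [2:25] match '040u4ffrdiii-aem811190z', group 1 = '040u4ffrdi'.
With a single group, `findall` returns only what that group captured — 1 item.

['040u4ffrdi']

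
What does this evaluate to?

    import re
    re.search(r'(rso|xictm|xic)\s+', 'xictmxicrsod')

None

`search` walks the string left to right and returns the first match it finds.
Here no position works, so the call returns None.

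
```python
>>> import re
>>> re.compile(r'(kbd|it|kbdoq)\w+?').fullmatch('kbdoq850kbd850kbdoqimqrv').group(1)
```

The match spans [0:24] → 'kbdoq850kbd850kbdoqimqrv'.
Captured: group 1 = 'kbd'.

'kbd'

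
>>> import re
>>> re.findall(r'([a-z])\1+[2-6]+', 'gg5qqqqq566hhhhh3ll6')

`\1` is not a pattern — it's the concrete string captured by group 1, re-applied verbatim.
Scanning left to right: at [0:3] match 'gg5', group 1 = 'g'; at [3:11] match 'qqqqq566', group 1 = 'q'; at [11:17] match 'hhhhh3', group 1 = 'h'; at [17:20] match 'll6', group 1 = 'l'.
With a single group, `findall` returns only what that group captured — 4 items.

['g', 'q', 'h', 'l']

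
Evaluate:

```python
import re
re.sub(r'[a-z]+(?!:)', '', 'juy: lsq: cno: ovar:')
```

'y: q: o: r:'

The negative lookahead/lookbehind blocks any match where the forbidden context is present.
Matches: at [0:2] → 'ju'; at [5:7] → 'ls'; at [10:12] → 'cn'; at [15:18] → 'ova'.
Every occurrence is swapped for ''.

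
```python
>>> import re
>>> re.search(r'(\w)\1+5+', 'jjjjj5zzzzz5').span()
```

(0, 6)

A backreference is literal: `\1` must see the identical characters the first group matched.
Unlike `match`, `search` isn't anchored — it looks for the pattern anywhere in the string.
The match spans [0:6] → 'jjjjj5'.
Captured: group 1 = 'j'.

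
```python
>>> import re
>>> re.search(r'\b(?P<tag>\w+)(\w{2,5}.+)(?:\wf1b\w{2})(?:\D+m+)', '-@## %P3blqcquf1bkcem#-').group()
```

The pattern matches a word boundary (`\b`, zero-width); then one or more of a word character (captured as 'tag'); then 2 to 5 of a word character, then one or more of any character (captured); then a word character, then the literal 'f1b', then exactly 2 of a word character (non-capturing group); then one or more of a non-digit, then one or more of a literal 'm' (non-capturing group).
`search` walks the string left to right and returns the first match it finds.
The match spans [6:21] → 'P3blqcquf1bkcem'.
Captured: group 1 = 'P3bl', group 2 = 'qcq'.

'P3blqcquf1bkcem'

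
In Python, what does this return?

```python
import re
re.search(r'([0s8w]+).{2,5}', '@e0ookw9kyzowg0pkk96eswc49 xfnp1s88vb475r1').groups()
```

The match spans [2:8] → '0ookw9'.
Captured: group 1 = '0'.

('0',)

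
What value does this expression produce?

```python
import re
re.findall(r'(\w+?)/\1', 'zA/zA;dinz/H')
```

After group 1 captures some text, `\1` only succeeds where that same text appears again.
Scanning left to right: at [0:5] match 'zA/zA', group 1 = 'zA'.
Because there's exactly one group, `findall` drops the full match and keeps group 1 from the one hit.

['zA']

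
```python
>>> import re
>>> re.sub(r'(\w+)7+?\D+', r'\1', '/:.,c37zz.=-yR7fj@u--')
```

'/:.,c37fj@u--'

This matches one or more of a word character (captured); then one or more of the literal '7' (lazy), then one or more of a non-digit.
Matches: at [4:14] → 'c37zz.=-yR'.
`\1` in the replacement pulls in group 1's text for each match.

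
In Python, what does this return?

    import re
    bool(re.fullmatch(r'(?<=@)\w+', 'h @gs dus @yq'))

Because the assertion is zero-width, the text it checks is not consumed and won't appear in the result.
`fullmatch` succeeds only if the pattern covers the string from start to end.
Here the string isn't matched end-to-end, so the call returns None, and `bool(None)` is False.

False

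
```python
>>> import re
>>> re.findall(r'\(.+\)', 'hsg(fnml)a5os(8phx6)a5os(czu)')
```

Scanning left to right: at [3:29] → '(fnml)a5os(8phx6)a5os(czu)'.
No capturing groups, so `findall` returns the 1 full match string.

['(fnml)a5os(8phx6)a5os(czu)']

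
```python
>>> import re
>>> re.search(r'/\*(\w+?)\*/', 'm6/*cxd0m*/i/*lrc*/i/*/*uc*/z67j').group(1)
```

'cxd0m'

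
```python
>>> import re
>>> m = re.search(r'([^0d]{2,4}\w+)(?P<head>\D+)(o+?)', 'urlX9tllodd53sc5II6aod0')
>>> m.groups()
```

('urlX9tllodd53sc5II6', 'a', 'o')

The match spans [0:21] → 'urlX9tllodd53sc5II6ao'.
Captured: group 1 = 'urlX9tllodd53sc5II6', group 2 = 'a', group 3 = 'o'.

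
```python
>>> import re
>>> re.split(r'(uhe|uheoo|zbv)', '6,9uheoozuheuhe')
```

['6,9', 'uhe', 'ooz', 'uhe', '', 'uhe', '']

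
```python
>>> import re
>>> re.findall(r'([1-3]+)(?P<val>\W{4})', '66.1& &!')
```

[('1', '& &!')]

Pattern: one or more of a character in [1-3] (captured); then exactly 4 of a non-word character (captured as 'val').
Walking the string: at [3:8] match '1& &!', groups = ('1', '& &!').
With 2 capturing groups, `findall` returns a 2-tuple per match.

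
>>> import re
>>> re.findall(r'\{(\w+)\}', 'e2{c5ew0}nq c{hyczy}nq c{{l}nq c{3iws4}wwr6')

Walking the string: at [2:9] match '{c5ew0}', group 1 = 'c5ew0'; at [13:20] match '{hyczy}', group 1 = 'hyczy'; at [25:28] match '{l}', group 1 = 'l'; at [32:39] match '{3iws4}', group 1 = '3iws4'.
With a single group, `findall` returns only what that group captured — 4 items.

['c5ew0', 'hyczy', 'l', '3iws4']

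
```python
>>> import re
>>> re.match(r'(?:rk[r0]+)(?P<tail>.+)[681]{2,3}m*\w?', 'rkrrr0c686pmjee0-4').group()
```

'rkrrr0c686p'

Pattern: the literal 'rk', then one or more of one of [r0] (non-capturing group); then one or more of any character (captured as 'tail'); then 2 to 3 of one of [681], then zero or more of the literal 'm', then optionally a word character.
`match` is anchored at position 0; if the pattern doesn't fit there, it returns None.
The match spans [0:11] → 'rkrrr0c686p'.
Captured: group 1 = 'c6'.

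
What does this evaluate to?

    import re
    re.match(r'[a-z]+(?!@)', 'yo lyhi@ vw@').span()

(0, 2)

`match` is anchored at position 0; if the pattern doesn't fit there, it returns None.
The match spans [0:2] → 'yo'.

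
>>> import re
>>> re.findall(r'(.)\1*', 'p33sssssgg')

['p', '3', 's', 'g']

`\1` has to match the exact text group 1 already captured.
`findall` collects group 1 from each match (4 total).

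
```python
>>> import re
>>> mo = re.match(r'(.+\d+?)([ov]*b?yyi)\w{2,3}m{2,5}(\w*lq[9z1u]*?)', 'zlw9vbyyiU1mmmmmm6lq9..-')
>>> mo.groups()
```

The pattern matches one or more of any character, then one or more of a digit (lazy) (captured); then zero or more of one of [ov], then optionally the literal 'b', then the literal 'yyi' (captured); then 2 to 3 of a word character, then 2 to 5 of the literal 'm'; then zero or more of a word character, then the literal 'lq', then zero or more of one of [9z1u] (lazy) (captured).
Because the quantifier is non-greedy, it stops expanding at the earliest point where the rest of the pattern can succeed.
`re.match` won't scan ahead — the pattern has to work from the very first character.
The match spans [0:20] → 'zlw9vbyyiU1mmmmmm6lq'.
Captured: group 1 = 'zlw9', group 2 = 'vbyyi', group 3 = '6lq'.

('zlw9', 'vbyyi', '6lq')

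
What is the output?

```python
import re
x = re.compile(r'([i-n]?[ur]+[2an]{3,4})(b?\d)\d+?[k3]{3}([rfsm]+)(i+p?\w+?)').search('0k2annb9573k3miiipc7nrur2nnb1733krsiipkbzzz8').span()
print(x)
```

(20, 39)

This matches optionally a character in [i-n], then one or more of one of [ur], then 3 to 4 of one of [2an] (captured); then optionally a literal 'b', then a digit (captured); then one or more of a digit (lazy), then exactly 3 of one of [k3]; then one or more of one of [rfsm] (captured); then one or more of the literal 'i', then optionally the literal 'p', then one or more of a word character (lazy) (captured).
Lazy quantifiers expand one character at a time until the remainder of the pattern can match.
`re.search` scans for the first position where the pattern succeeds.
The match spans [20:39] → 'nrur2nnb1733krsiipk'.
Captured: group 1 = 'nrur2nn', group 2 = 'b1', group 3 = 'rs', group 4 = 'iipk'.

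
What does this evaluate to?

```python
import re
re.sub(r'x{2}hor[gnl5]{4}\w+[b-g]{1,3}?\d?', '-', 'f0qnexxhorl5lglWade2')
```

'f0qne-'

The pattern matches exactly 2 of a literal 'x'; then the literal 'hor', then exactly 4 of one of [gnl5]; then one or more of a word character, then 1 to 3 of a character in [b-g] (lazy), then optionally a digit.
Matches: at [5:20] → 'xxhorl5lglWade2'.
`sub` substitutes '-' at each match site.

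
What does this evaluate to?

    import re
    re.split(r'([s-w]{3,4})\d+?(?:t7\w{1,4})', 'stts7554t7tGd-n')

The pattern matches 3 to 4 of a character in [s-w] (captured); then one or more of a digit (lazy); then the literal 't7', then 1 to 4 of a word character (non-capturing group).
Matches to split on: at [0:13] → 'stts7554t7tGd'.
`re.split` interleaves the captured-group text with the surrounding fragments.

['', 'stts', '-n']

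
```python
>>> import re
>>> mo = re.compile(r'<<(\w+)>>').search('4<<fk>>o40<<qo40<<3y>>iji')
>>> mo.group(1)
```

Unlike `match`, `search` isn't anchored — it looks for the pattern anywhere in the string.
The match spans [1:7] → '<<fk>>'.
Captured: group 1 = 'fk'.

'fk'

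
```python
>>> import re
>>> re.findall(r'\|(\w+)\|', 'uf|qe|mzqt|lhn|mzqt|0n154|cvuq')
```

Because there's exactly one group, `findall` drops the full match and keeps group 1 from each hit.

['qe', 'lhn', '0n154']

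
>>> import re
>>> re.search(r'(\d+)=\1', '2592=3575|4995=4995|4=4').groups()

('4995',)

The match spans [10:19] → '4995=4995'.
Captured: group 1 = '4995'.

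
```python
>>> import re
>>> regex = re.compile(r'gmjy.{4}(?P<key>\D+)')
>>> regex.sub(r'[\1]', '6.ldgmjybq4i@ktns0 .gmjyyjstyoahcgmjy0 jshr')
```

'6.ld[@ktns]0 .[yoahcgmjy]0 jshr'

The pattern matches the literal 'g', then the literal 'mjy'; then exactly 4 of any character; then one or more of a non-digit (captured as 'key').
Matches: at [4:17] → 'gmjybq4i@ktns'; at [20:37] → 'gmjyyjstyoahcgmjy'.
The replacement refers to a captured group, so each match is rewritten using its own captured text.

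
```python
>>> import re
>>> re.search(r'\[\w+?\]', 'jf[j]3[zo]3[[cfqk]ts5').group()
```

`re.search` scans for the first position where the pattern succeeds.
The match spans [2:5] → '[j]'.

'[j]'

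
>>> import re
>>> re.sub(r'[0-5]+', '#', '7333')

'7#'

Pattern: one or more of a character in [0-5].
Matches: at [1:4] → '333'.
Every occurrence is swapped for '#'.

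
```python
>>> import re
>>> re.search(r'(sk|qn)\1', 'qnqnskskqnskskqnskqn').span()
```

After group 1 captures some text, `\1` only succeeds where that same text appears again.
`re.search` tries every starting position until one works.
The match spans [0:4] → 'qnqn'.
Captured: group 1 = 'qn'.

(0, 4)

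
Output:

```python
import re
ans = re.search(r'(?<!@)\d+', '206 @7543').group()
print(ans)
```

Because the assertion is negative and zero-width, positions next to the forbidden text are skipped.
`re.search` tries every starting position until one works.
The match spans [0:3] → '206'.

206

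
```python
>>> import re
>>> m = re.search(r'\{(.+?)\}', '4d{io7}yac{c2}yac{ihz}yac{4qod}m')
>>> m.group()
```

'{io7}'

Lazy quantifiers expand one character at a time until the remainder of the pattern can match.
`re.search` scans for the first position where the pattern succeeds.
The match spans [2:7] → '{io7}'.
Captured: group 1 = 'io7'.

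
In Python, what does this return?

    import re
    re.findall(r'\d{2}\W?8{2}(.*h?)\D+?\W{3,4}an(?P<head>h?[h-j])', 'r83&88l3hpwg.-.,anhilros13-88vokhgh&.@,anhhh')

Pattern: exactly 2 of a digit, then optionally a non-word character, then exactly 2 of a literal '8'; then zero or more of any character, then optionally a literal 'h' (captured); then one or more of a non-digit (lazy), then 3 to 4 of a non-word character, then the literal 'an'; then optionally a literal 'h', then a character in [h-j] (captured as 'head').
`findall` packs the 2 group values into a tuple for every match.

[('l3hpwg.-.,anhilros13-88vokhgh', 'hh')]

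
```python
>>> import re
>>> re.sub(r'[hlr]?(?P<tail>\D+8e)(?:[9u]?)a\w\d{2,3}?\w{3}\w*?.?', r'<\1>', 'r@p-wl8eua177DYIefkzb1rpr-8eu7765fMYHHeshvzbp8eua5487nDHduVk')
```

This matches optionally one of [hlr]; then one or more of a non-digit, then the literal '8e' (captured as 'tail'); then optionally one of [9u] (non-capturing group); then the literal 'a', then a word character, then 2 to 3 of a digit (lazy); then exactly 3 of a word character, then zero or more of a word character (lazy), then optionally any character.
The `?` after the quantifier makes it lazy — it takes as little as possible before letting the rest of the pattern try.
Matches: at [0:17] → 'r@p-wl8eua177DYIe'; at [33:56] → 'fMYHHeshvzbp8eua5487nDH'.
The replacement refers to a captured group, so each match is rewritten using its own captured text.

'<@p-wl8e>fkzb1rpr-8eu7765<fMYHHeshvzbp8e>duVk'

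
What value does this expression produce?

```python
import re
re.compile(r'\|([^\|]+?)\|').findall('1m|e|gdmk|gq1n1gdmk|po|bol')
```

['e', 'gq1n1gdmk']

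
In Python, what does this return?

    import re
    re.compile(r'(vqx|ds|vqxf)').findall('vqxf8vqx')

['vqx', 'vqx']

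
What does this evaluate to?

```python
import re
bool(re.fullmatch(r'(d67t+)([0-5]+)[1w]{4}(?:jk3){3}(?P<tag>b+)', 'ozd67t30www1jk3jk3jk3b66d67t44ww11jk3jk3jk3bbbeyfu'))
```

`re.fullmatch` is like wrapping the pattern in `^…$` (in single-line mode).
Here the pattern can't cover the whole string, so the call returns None, and `bool(None)` is False.

False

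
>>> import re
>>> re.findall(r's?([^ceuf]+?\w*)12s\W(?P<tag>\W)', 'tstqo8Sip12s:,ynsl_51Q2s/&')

[('tstqo8Sip', ',')]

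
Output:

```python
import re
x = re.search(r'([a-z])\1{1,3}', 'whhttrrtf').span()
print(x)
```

A backreference is literal: `\1` must see the identical characters the first group matched.
The match spans [1:3] → 'hh'.

(1, 3)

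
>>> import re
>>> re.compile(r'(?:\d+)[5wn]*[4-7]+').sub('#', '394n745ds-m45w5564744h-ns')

This matches one or more of a digit (non-capturing group); then zero or more of one of [5wn], then one or more of a character in [4-7].
Matches: at [0:7] → '394n745'; at [11:21] → '45w5564744'.
Each match is replaced by '#'.

'#ds-m#h-ns'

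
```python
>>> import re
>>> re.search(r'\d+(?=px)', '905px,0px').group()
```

The `(?=…)`/`(?<=…)` assertion just peeks at neighbouring text; it doesn't advance the match position.
`re.search` tries every starting position until one works.
The match spans [0:3] → '905'.

'905'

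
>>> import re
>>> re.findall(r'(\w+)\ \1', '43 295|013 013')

The backreference `\1` re-matches whatever the first group consumed, character for character.
Because there's exactly one group, `findall` drops the full match and keeps group 1 from the one hit.

['013']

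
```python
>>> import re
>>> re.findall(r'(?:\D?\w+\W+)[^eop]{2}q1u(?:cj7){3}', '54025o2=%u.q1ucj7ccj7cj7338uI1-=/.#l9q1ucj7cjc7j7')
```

[]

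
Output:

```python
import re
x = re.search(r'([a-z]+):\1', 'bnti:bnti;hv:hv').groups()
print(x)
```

The match spans [0:9] → 'bnti:bnti'.
Captured: group 1 = 'bnti'.

('bnti',)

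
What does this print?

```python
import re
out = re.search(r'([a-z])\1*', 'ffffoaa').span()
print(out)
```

A backreference is literal: `\1` must see the identical characters the first group matched.
Unlike `match`, `search` isn't anchored — it looks for the pattern anywhere in the string.
The match spans [0:4] → 'ffff'.
Captured: group 1 = 'f'.

(0, 4)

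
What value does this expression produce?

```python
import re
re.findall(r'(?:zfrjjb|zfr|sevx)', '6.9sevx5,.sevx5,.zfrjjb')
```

Alternation isn't longest-match — the leftmost alternative that fits at this position is chosen.
Scanning left to right: at [3:7] → 'sevx'; at [10:14] → 'sevx'; at [17:23] → 'zfrjjb'.
`findall` yields the raw match text (3 of them) because the pattern has no groups.

['sevx', 'sevx', 'zfrjjb']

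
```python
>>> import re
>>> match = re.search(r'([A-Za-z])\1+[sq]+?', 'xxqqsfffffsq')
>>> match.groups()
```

A backreference is literal: `\1` must see the identical characters the first group matched.
Unlike `match`, `search` isn't anchored — it looks for the pattern anywhere in the string.
The match spans [0:3] → 'xxq'.
Captured: group 1 = 'x'.

('x',)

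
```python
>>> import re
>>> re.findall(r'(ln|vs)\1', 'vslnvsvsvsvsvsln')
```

`\1` has to match the exact text group 1 already captured.
Scanning left to right: at [4:8] match 'vsvs', group 1 = 'vs'; at [8:12] match 'vsvs', group 1 = 'vs'.
Because there's exactly one group, `findall` drops the full match and keeps group 1 from each hit.

['vs', 'vs']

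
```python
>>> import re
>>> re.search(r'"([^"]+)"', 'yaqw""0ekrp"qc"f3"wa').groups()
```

('0ekrp',)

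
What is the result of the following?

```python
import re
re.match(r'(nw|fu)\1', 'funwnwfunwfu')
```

`re.match` only tries the pattern at the start of the string.
Here the string doesn't start with a match, so the call returns None.

None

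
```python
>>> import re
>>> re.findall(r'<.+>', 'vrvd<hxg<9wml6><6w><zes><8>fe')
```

['<hxg<9wml6><6w><zes><8>']

Matches: at [4:27] → '<hxg<9wml6><6w><zes><8>'.
Since nothing is captured, `findall` lists the 1 matched substring directly.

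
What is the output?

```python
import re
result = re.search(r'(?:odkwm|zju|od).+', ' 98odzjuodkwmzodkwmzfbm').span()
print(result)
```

`re.search` tries every starting position until one works.
The match spans [3:23] → 'odzjuodkwmzodkwmzfbm'.

(3, 23)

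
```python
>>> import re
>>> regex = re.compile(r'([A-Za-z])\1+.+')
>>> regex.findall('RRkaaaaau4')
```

['R']

The backreference `\1` re-matches whatever the first group consumed, character for character.
Scanning left to right: at [0:10] match 'RRkaaaaau4', group 1 = 'R'.
With a single group, `findall` returns only what that group captured — 1 item.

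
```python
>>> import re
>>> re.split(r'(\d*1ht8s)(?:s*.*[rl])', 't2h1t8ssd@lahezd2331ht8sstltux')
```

This matches zero or more of a digit, then the literal '1h', then the literal 't8s' (captured); then zero or more of the literal 's', then zero or more of any character, then one of [rl] (non-capturing group).
Matches to split on: at [16:27] → '2331ht8sstl'.
With a capturing group present, the delimiter's captured portion is kept in the result list.

['t2h1t8ssd@lahezd', '2331ht8s', 'tux']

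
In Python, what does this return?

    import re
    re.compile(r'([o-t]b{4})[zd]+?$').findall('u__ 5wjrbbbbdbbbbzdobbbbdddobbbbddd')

['obbbb']

The pattern matches a character in [o-t], then exactly 4 of a literal 'b' (captured); then one or more of one of [zd] (lazy); then anchored at the end.
Because there's exactly one group, `findall` drops the full match and keeps group 1 from the one hit.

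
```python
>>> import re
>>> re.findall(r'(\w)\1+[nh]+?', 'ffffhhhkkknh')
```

`\1` is not a pattern — it's the concrete string captured by group 1, re-applied verbatim.
One capturing group, so `findall` returns just the captured substring from each match — 2 in all.

['f', 'k']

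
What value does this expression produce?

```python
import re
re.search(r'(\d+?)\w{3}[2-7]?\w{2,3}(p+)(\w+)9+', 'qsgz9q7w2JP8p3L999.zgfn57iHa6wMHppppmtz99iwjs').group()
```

This matches one or more of a digit (lazy) (captured); then exactly 3 of a word character, then optionally a character in [2-7], then 2 to 3 of a word character; then one or more of a literal 'p' (captured); then one or more of a word character (captured); then one or more of a literal '9'.
`re.search` scans for the first position where the pattern succeeds.
The match spans [4:18] → '9q7w2JP8p3L999'.
Captured: group 1 = '9', group 2 = 'p', group 3 = '3L99'.

'9q7w2JP8p3L999'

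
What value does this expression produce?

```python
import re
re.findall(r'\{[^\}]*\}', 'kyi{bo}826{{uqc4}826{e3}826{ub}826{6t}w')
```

['{bo}', '{{uqc4}', '{e3}', '{ub}', '{6t}']

Scanning left to right: at [3:7] → '{bo}'; at [10:17] → '{{uqc4}'; at [20:24] → '{e3}'; at [27:31] → '{ub}'; at [34:38] → '{6t}'.
With no groups in the pattern, `findall` gives back each whole match — 5 here.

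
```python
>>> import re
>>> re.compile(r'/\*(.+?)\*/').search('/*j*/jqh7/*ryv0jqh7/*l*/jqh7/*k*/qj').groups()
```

The match spans [0:5] → '/*j*/'.
Captured: group 1 = 'j'.

('j',)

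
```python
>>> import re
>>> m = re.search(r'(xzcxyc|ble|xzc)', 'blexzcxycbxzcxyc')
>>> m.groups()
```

('ble',)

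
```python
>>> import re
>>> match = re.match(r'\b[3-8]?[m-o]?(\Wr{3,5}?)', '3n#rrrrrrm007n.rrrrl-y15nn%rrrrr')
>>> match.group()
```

'3n#rrr'

With `match`, the pattern is implicitly anchored at the beginning.
The match spans [0:6] → '3n#rrr'.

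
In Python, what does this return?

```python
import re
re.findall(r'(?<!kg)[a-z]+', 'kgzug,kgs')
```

['kgzug', 'kgs']

Because the assertion is negative and zero-width, positions next to the forbidden text are skipped.
With no groups in the pattern, `findall` gives back each whole match — 2 here.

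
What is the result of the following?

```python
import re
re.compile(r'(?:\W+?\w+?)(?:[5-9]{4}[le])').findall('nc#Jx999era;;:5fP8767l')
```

The pattern matches one or more of a non-word character (lazy), then one or more of a word character (lazy) (non-capturing group); then exactly 4 of a character in [5-9], then one of [le] (non-capturing group).
Matches: at [11:22] → ';;:5fP8767l'.
Since nothing is captured, `findall` lists the 1 matched substring directly.

[';;:5fP8767l']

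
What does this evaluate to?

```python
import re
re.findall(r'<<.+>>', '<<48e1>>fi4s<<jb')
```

Matches: at [0:8] → '<<48e1>>'.
Since nothing is captured, `findall` lists the 1 matched substring directly.

['<<48e1>>']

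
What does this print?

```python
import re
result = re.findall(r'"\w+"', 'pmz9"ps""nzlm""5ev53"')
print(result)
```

Scanning left to right: at [4:8] → '"ps"'; at [8:14] → '"nzlm"'; at [14:21] → '"5ev53"'.
`findall` yields the raw match text (3 of them) because the pattern has no groups.

['"ps"', '"nzlm"', '"5ev53"']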